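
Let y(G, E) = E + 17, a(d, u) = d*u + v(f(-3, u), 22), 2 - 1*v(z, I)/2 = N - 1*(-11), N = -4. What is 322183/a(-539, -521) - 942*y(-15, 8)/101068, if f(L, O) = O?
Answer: 12974669747/14190402006 ≈ 0.91433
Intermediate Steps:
v(z, I) = -10 (v(z, I) = 4 - 2*(-4 - 1*(-11)) = 4 - 2*(-4 + 11) = 4 - 2*7 = 4 - 14 = -10)
a(d, u) = -10 + d*u (a(d, u) = d*u - 10 = -10 + d*u)
y(G, E) = 17 + E
322183/a(-539, -521) - 942*y(-15, 8)/101068 = 322183/(-10 - 539*(-521)) - 942*(17 + 8)/101068 = 322183/(-10 + 280819) - 942*25*(1/101068) = 322183/280809 - 23550*1/101068 = 322183*(1/280809) - 11775/50534 = 322183/280809 - 11775/50534 = 12974669747/14190402006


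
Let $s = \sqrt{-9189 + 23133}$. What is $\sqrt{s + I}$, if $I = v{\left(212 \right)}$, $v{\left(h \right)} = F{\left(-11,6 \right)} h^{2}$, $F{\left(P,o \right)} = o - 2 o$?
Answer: $\sqrt{-269664 + 2 \sqrt{3486}} \approx 519.18 i$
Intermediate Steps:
$F{\left(P,o \right)} = - o$
$v{\left(h \right)} = - 6 h^{2}$ ($v{\left(h \right)} = \left(-1\right) 6 h^{2} = - 6 h^{2}$)
$s = 2 \sqrt{3486}$ ($s = \sqrt{13944} = 2 \sqrt{3486} \approx 118.08$)
$I = -269664$ ($I = - 6 \cdot 212^{2} = \left(-6\right) 44944 = -269664$)
$\sqrt{s + I} = \sqrt{2 \sqrt{3486} - 269664} = \sqrt{-269664 + 2 \sqrt{3486}}$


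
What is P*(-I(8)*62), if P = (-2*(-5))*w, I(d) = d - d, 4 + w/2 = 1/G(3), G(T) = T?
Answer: 0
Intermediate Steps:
w = -22/3 (w = -8 + 2/3 = -8 + 2*(⅓) = -8 + ⅔ = -22/3 ≈ -7.3333)
I(d) = 0
P = -220/3 (P = -2*(-5)*(-22/3) = 10*(-22/3) = -220/3 ≈ -73.333)
P*(-I(8)*62) = -(-220)*0*62/3 = -(-220)*0/3 = -220/3*0 = 0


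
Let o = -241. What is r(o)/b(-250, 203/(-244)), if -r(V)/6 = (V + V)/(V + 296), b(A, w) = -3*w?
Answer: 235216/11165 ≈ 21.067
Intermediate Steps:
r(V) = -12*V/(296 + V) (r(V) = -6*(V + V)/(V + 296) = -6*2*V/(296 + V) = -12*V/(296 + V))
r(o)/b(-250, 203/(-244)) = (-12*(-241)/(296 - 241))/((-609/(-244))) = (-12*(-241)/55)/((-609*(-1)/244)) = (-12*(-241)*1/55)/((-3*(-203/244))) = 2892/(55*(609/244)) = (2892/55)*(244/609) = 235216/11165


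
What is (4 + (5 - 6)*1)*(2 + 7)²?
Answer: 243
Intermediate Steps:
(4 + (5 - 6)*1)*(2 + 7)² = (4 - 1*1)*9² = (4 - 1)*81 = 3*81 = 243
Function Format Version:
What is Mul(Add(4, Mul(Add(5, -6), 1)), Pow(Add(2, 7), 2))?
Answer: 243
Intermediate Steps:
Mul(Add(4, Mul(Add(5, -6), 1)), Pow(Add(2, 7), 2)) = Mul(Add(4, Mul(-1, 1)), Pow(9, 2)) = Mul(Add(4, -1), 81) = Mul(3, 81) = 243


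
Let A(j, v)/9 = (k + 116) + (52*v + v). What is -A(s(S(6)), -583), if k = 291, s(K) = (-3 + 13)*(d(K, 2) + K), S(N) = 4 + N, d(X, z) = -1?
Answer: 274428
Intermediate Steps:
s(K) = -10 + 10*K (s(K) = (-3 + 13)*(-1 + K) = 10*(-1 + K) = -10 + 10*K)
A(j, v) = 3663 + 477*v (A(j, v) = 9*((291 + 116) + (52*v + v)) = 9*(407 + 53*v) = 3663 + 477*v)
-A(s(S(6)), -583) = -(3663 + 477*(-583)) = -(3663 - 278091) = -1*(-274428) = 274428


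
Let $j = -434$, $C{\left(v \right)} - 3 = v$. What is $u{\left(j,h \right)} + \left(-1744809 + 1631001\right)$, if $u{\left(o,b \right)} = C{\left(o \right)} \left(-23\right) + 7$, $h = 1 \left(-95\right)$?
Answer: $-103888$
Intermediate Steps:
$C{\left(v \right)} = 3 + v$
$h = -95$
$u{\left(o,b \right)} = -62 - 23 o$ ($u{\left(o,b \right)} = \left(3 + o\right) \left(-23\right) + 7 = \left(-69 - 23 o\right) + 7 = -62 - 23 o$)
$u{\left(j,h \right)} + \left(-1744809 + 1631001\right) = \left(-62 - -9982\right) + \left(-1744809 + 1631001\right) = \left(-62 + 9982\right) - 113808 = 9920 - 113808 = -103888$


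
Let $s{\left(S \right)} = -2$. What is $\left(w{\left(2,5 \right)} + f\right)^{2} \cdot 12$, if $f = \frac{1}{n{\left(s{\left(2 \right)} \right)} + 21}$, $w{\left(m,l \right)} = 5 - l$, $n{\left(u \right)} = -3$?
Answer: $\frac{1}{27} \approx 0.037037$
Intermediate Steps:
$f = \frac{1}{18}$ ($f = \frac{1}{-3 + 21} = \frac{1}{18} \approx 0.055556$)
$\left(w{\left(2,5 \right)} + f\right)^{2} \cdot 12 = \left(\left(5 - 5\right) + \frac{1}{18}\right)^{2} \cdot 12 = \left(0 + \frac{1}{18}\right)^{2} \cdot 12 = \left(\frac{1}{18}\right)^{2} \cdot 12 = \frac{1}{324} \cdot 12 = \frac{1}{27}$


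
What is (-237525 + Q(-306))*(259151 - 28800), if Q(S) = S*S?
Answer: -33144975039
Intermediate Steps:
Q(S) = S**2
(-237525 + Q(-306))*(259151 - 28800) = (-237525 + (-306)**2)*(259151 - 28800) = (-237525 + 93636)*230351 = -143889*230351 = -33144975039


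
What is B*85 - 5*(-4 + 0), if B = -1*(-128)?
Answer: 10900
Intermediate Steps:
B = 128
B*85 - 5*(-4 + 0) = 128*85 - 5*(-4 + 0) = 10880 - 5*(-4) = 10880 + 20 = 10900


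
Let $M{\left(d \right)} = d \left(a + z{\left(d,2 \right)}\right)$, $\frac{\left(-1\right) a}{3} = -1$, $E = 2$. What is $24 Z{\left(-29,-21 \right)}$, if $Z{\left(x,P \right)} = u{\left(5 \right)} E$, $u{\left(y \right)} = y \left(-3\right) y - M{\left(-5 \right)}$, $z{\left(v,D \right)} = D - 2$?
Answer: $-2880$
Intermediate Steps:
$z{\left(v,D \right)} = -2 + D$ ($z{\left(v,D \right)} = D - 2 = -2 + D$)
$a = 3$ ($a = \left(-3\right) \left(-1\right) = 3$)
$M{\left(d \right)} = 3 d$ ($M{\left(d \right)} = d \left(3 + \left(-2 + 2\right)\right) = d \left(3 + 0\right) = d 3 = 3 d$)
$u{\left(y \right)} = 15 - 3 y^{2}$ ($u{\left(y \right)} = y \left(-3\right) y - 3 \left(-5\right) = - 3 y y - -15 = - 3 y^{2} + 15 = 15 - 3 y^{2}$)
$Z{\left(x,P \right)} = -120$ ($Z{\left(x,P \right)} = \left(15 - 3 \cdot 5^{2}\right) 2 = \left(15 - 75\right) 2 = \left(-60\right) 2 = -120$)
$24 Z{\left(-29,-21 \right)} = 24 \left(-120\right) = -2880$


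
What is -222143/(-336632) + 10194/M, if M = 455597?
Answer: 104639310979/153368529304 ≈ 0.68227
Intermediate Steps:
-222143/(-336632) + 10194/M = -222143/(-336632) + 10194/455597 = -222143*(-1/336632) + 10194*(1/455597) = 222143/336632 + 10194/455597 = 104639310979/153368529304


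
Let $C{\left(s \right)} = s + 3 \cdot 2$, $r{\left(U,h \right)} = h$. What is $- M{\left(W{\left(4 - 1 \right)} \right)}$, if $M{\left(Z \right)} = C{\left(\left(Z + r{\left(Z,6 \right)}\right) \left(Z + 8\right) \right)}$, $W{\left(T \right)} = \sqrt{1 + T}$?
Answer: $-86$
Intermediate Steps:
$C{\left(s \right)} = 6 + s$ ($C{\left(s \right)} = s + 6 = 6 + s$)
$M{\left(Z \right)} = 6 + \left(6 + Z\right) \left(8 + Z\right)$ ($M{\left(Z \right)} = 6 + \left(Z + 6\right) \left(Z + 8\right) = 6 + \left(6 + Z\right) \left(8 + Z\right)$)
$- M{\left(W{\left(4 - 1 \right)} \right)} = - (54 + \left(\sqrt{1 + \left(4 - 1\right)}\right)^{2} + 14 \sqrt{1 + \left(4 - 1\right)}) = - (54 + \left(\sqrt{1 + 3}\right)^{2} + 14 \sqrt{1 + 3}) = - (54 + \left(\sqrt{4}\right)^{2} + 14 \sqrt{4}) = - (54 + 2^{2} + 14 \cdot 2) = - (54 + 4 + 28) = \left(-1\right) 86 = -86$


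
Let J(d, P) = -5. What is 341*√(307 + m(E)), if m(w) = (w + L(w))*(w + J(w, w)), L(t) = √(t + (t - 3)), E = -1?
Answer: 341*√(313 - 6*I*√5) ≈ 6034.3 - 129.27*I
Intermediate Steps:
L(t) = √(-3 + 2*t) (L(t) = √(t + (-3 + t)) = √(-3 + 2*t))
m(w) = (-5 + w)*(w + √(-3 + 2*w)) (m(w) = (w + √(-3 + 2*w))*(w - 5) = (w + √(-3 + 2*w))*(-5 + w) = (-5 + w)*(w + √(-3 + 2*w)))
341*√(307 + m(E)) = 341*√(307 + ((-1)² - 5*(-1) - 5*√(-3 + 2*(-1)) - √(-3 + 2*(-1)))) = 341*√(307 + (1 + 5 - 5*√(-3 - 2) - √(-3 - 2))) = 341*√(307 + (1 + 5 - 5*I*√5 - √(-5))) = 341*√(307 + (1 + 5 - 5*I*√5 - I*√5)) = 341*√(307 + (6 - 6*I*√5)) = 341*√(313 - 6*I*√5)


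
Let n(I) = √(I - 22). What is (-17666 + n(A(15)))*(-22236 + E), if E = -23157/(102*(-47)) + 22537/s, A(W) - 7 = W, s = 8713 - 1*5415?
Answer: 30428849698522/77503 ≈ 3.9261e+8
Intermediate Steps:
s = 3298 (s = 8713 - 5415 = 3298)
A(W) = 7 + W
n(I) = √(-22 + I)
E = 903991/77503 (E = -23157/(102*(-47)) + 22537/3298 = -23157/(-4794) + 22537*(1/3298) = -23157*(-1/4794) + 22537/3298 = 7719/1598 + 22537/3298 = 903991/77503 ≈ 11.664)
(-17666 + n(A(15)))*(-22236 + E) = (-17666 + √(-22 + (7 + 15)))*(-22236 + 903991/77503) = (-17666 + √(-22 + 22))*(-1722452717/77503) = (-17666 + √0)*(-1722452717/77503) = (-17666 + 0)*(-1722452717/77503) = -17666*(-1722452717/77503) = 30428849698522/77503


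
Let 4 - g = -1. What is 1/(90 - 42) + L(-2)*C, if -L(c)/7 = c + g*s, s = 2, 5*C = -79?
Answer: 212357/240 ≈ 884.82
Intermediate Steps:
C = -79/5 (C = (⅕)*(-79) = -79/5 ≈ -15.800)
g = 5 (g = 4 - 1*(-1) = 4 + 1 = 5)
L(c) = -70 - 7*c (L(c) = -7*(c + 5*2) = -7*(c + 10) = -7*(10 + c) = -70 - 7*c)
1/(90 - 42) + L(-2)*C = 1/(90 - 42) + (-70 - 7*(-2))*(-79/5) = 1/48 + (-70 + 14)*(-79/5) = 1/48 - 56*(-79/5) = 1/48 + 4424/5 = 212357/240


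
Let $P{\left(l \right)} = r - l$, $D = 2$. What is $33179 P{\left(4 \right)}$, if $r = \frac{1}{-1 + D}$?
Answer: $-99537$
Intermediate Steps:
$r = 1$ ($r = \frac{1}{-1 + 2} = 1^{-1} = 1$)
$P{\left(l \right)} = 1 - l$
$33179 P{\left(4 \right)} = 33179 \left(1 - 4\right) = 33179 \left(-3\right) = -99537$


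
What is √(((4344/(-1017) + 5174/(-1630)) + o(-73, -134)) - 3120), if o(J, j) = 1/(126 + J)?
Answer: 4*I*√41911530186593370/14643105 ≈ 55.923*I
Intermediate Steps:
√(((4344/(-1017) + 5174/(-1630)) + o(-73, -134)) - 3120) = √(((4344/(-1017) + 5174/(-1630)) + 1/(126 - 73)) - 3120) = √(((4344*(-1/1017) + 5174*(-1/1630)) + 1/53) - 3120) = √(((-1448/339 - 2587/815) + 1/53) - 3120) = √((-2057113/276285 + 1/53) - 3120) = √(-108750704/14643105 - 3120) = √(-45795238304/14643105) = 4*I*√41911530186593370/14643105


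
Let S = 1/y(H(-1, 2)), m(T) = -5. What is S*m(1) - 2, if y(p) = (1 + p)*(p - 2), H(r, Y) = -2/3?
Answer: 29/8 ≈ 3.6250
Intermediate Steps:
H(r, Y) = -⅔ (H(r, Y) = -2*⅓ = -⅔)
y(p) = (1 + p)*(-2 + p)
S = -9/8 (S = 1/(-2 + (-⅔)² - 1*(-⅔)) = 1/(-2 + 4/9 + ⅔) = 1/(-8/9) = -9/8 ≈ -1.1250)
S*m(1) - 2 = -9/8*(-5) - 2 = 45/8 - 2 = 29/8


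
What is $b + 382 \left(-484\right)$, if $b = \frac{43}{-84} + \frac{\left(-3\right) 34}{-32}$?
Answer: $- \frac{62121469}{336} \approx -1.8489 \cdot 10^{5}$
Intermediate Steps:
$b = \frac{899}{336}$ ($b = 43 \left(- \frac{1}{84}\right) - - \frac{51}{16} = - \frac{43}{84} + \frac{51}{16} = \frac{899}{336} \approx 2.6756$)
$b + 382 \left(-484\right) = \frac{899}{336} + 382 \left(-484\right) = \frac{899}{336} - 184888 = - \frac{62121469}{336}$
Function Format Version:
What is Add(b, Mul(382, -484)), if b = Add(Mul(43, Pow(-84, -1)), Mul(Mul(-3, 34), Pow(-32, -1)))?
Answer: Rational(-62121469, 336) ≈ -1.8489e+5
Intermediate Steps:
b = Rational(899, 336) (b = Add(Mul(43, Rational(-1, 84)), Mul(-102, Rational(-1, 32))) = Add(Rational(-43, 84), Rational(51, 16)) = Rational(899, 336) ≈ 2.6756)
Add(b, Mul(382, -484)) = Add(Rational(899, 336), Mul(382, -484)) = Add(Rational(899, 336), -184888) = Rational(-62121469, 336)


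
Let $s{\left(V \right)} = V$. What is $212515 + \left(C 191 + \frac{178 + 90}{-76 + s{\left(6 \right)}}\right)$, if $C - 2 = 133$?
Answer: $\frac{8340366}{35} \approx 2.383 \cdot 10^{5}$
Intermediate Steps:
$C = 135$ ($C = 2 + 133 = 135$)
$212515 + \left(C 191 + \frac{178 + 90}{-76 + s{\left(6 \right)}}\right) = 212515 + \left(135 \cdot 191 + \frac{178 + 90}{-76 + 6}\right) = 212515 + \left(25785 + \frac{268}{-70}\right) = 212515 + \left(25785 + 268 \left(- \frac{1}{70}\right)\right) = 212515 + \left(25785 - \frac{134}{35}\right) = 212515 + \frac{902341}{35} = \frac{8340366}{35}$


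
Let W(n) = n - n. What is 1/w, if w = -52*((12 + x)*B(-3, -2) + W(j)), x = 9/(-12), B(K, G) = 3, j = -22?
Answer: -1/1755 ≈ -0.00056980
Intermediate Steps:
x = -¾ (x = 9*(-1/12) = -¾ ≈ -0.75000)
W(n) = 0
w = -1755 (w = -52*((12 - ¾)*3 + 0) = -52*((45/4)*3 + 0) = -52*(135/4 + 0) = -52*135/4 = -1755)
1/w = 1/(-1755) = -1/1755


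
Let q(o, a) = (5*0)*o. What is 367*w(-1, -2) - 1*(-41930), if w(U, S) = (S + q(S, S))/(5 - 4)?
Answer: 41196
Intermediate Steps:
q(o, a) = 0 (q(o, a) = 0*o = 0)
w(U, S) = S (w(U, S) = (S + 0)/(5 - 4) = S/1 = S*1 = S)
367*w(-1, -2) - 1*(-41930) = 367*(-2) - 1*(-41930) = -734 + 41930 = 41196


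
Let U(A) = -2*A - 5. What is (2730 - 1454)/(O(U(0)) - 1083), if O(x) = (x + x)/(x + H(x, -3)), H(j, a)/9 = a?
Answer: -20416/17323 ≈ -1.1785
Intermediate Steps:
U(A) = -5 - 2*A
H(j, a) = 9*a
O(x) = 2*x/(-27 + x) (O(x) = (x + x)/(x + 9*(-3)) = (2*x)/(x - 27) = (2*x)/(-27 + x) = 2*x/(-27 + x))
(2730 - 1454)/(O(U(0)) - 1083) = (2730 - 1454)/(2*(-5 - 2*0)/(-27 + (-5 - 2*0)) - 1083) = 1276/(2*(-5 + 0)/(-27 + (-5 + 0)) - 1083) = 1276/(2*(-5)/(-27 - 5) - 1083) = 1276/(2*(-5)/(-32) - 1083) = 1276/(2*(-5)*(-1/32) - 1083) = 1276/(5/16 - 1083) = 1276/(-17323/16) = 1276*(-16/17323) = -20416/17323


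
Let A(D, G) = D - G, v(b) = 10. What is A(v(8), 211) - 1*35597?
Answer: -35798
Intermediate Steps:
A(v(8), 211) - 1*35597 = (10 - 1*211) - 1*35597 = (10 - 211) - 35597 = -201 - 35597 = -35798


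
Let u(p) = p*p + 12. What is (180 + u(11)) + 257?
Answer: 570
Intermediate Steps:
u(p) = 12 + p**2 (u(p) = p**2 + 12 = 12 + p**2)
(180 + u(11)) + 257 = (180 + (12 + 11**2)) + 257 = (180 + (12 + 121)) + 257 = (180 + 133) + 257 = 313 + 257 = 570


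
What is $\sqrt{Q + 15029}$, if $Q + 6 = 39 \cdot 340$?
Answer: $\sqrt{28283} \approx 168.18$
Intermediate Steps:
$Q = 13254$ ($Q = -6 + 39 \cdot 340 = -6 + 13260 = 13254$)
$\sqrt{Q + 15029} = \sqrt{13254 + 15029} = \sqrt{28283}$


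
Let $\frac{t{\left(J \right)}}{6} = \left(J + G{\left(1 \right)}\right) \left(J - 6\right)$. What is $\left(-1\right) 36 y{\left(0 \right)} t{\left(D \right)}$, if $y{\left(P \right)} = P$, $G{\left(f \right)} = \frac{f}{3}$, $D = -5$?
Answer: $0$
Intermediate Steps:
$G{\left(f \right)} = \frac{f}{3}$ ($G{\left(f \right)} = f \frac{1}{3} = \frac{f}{3}$)
$t{\left(J \right)} = 6 \left(-6 + J\right) \left(\frac{1}{3} + J\right)$ ($t{\left(J \right)} = 6 \left(J + \frac{1}{3} \cdot 1\right) \left(J - 6\right) = 6 \left(J + \frac{1}{3}\right) \left(-6 + J\right) = 6 \left(\frac{1}{3} + J\right) \left(-6 + J\right) = 6 \left(-6 + J\right) \left(\frac{1}{3} + J\right)$)
$\left(-1\right) 36 y{\left(0 \right)} t{\left(D \right)} = \left(-1\right) 36 \cdot 0 \left(-12 - -170 + 6 \left(-5\right)^{2}\right) = \left(-36\right) 0 \left(-12 + 170 + 6 \cdot 25\right) = 0 \left(-12 + 170 + 150\right) = 0 \cdot 308 = 0$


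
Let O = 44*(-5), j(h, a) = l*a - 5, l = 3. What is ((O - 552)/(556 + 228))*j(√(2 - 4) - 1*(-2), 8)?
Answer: -3667/196 ≈ -18.709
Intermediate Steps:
j(h, a) = -5 + 3*a (j(h, a) = 3*a - 5 = -5 + 3*a)
O = -220
((O - 552)/(556 + 228))*j(√(2 - 4) - 1*(-2), 8) = ((-220 - 552)/(556 + 228))*(-5 + 3*8) = (-772/784)*(-5 + 24) = -772*1/784*19 = -193/196*19 = -3667/196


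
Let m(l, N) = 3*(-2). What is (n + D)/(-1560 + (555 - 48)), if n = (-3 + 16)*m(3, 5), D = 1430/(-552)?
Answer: 1711/22356 ≈ 0.076534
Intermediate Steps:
D = -715/276 (D = 1430*(-1/552) = -715/276 ≈ -2.5906)
m(l, N) = -6
n = -78 (n = (-3 + 16)*(-6) = 13*(-6) = -78)
(n + D)/(-1560 + (555 - 48)) = (-78 - 715/276)/(-1560 + (555 - 48)) = -22243/(276*(-1560 + 507)) = -22243/276/(-1053) = -22243/276*(-1/1053) = 1711/22356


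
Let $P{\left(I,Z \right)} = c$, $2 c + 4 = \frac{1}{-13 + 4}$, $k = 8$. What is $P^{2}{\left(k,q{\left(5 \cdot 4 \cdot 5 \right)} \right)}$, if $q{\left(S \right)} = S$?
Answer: $\frac{1369}{324} \approx 4.2253$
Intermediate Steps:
$c = - \frac{37}{18}$ ($c = -2 + \frac{1}{2 \left(-13 + 4\right)} = -2 + \frac{1}{2 \left(-9\right)} = -2 + \frac{1}{2} \left(- \frac{1}{9}\right) = -2 - \frac{1}{18} = - \frac{37}{18} \approx -2.0556$)
$P{\left(I,Z \right)} = - \frac{37}{18}$
$P^{2}{\left(k,q{\left(5 \cdot 4 \cdot 5 \right)} \right)} = \left(- \frac{37}{18}\right)^{2} = \frac{1369}{324}$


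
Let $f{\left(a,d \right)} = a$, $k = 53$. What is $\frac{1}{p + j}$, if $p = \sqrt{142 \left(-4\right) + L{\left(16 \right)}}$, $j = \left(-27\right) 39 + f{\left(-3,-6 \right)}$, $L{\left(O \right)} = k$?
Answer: $- \frac{1056}{1115651} - \frac{i \sqrt{515}}{1115651} \approx -0.00094653 - 2.0341 \cdot 10^{-5} i$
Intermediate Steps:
$L{\left(O \right)} = 53$
$j = -1056$ ($j = \left(-27\right) 39 - 3 = -1053 - 3 = -1056$)
$p = i \sqrt{515}$ ($p = \sqrt{142 \left(-4\right) + 53} = \sqrt{-568 + 53} = \sqrt{-515} = i \sqrt{515} \approx 22.694 i$)
$\frac{1}{p + j} = \frac{1}{i \sqrt{515} - 1056} = \frac{1}{-1056 + i \sqrt{515}}$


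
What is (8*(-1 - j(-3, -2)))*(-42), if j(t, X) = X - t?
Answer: 672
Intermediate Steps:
(8*(-1 - j(-3, -2)))*(-42) = (8*(-1 - (-2 - 1*(-3))))*(-42) = (8*(-1 - (-2 + 3)))*(-42) = (8*(-1 - 1*1))*(-42) = (8*(-1 - 1))*(-42) = (8*(-2))*(-42) = -16*(-42) = 672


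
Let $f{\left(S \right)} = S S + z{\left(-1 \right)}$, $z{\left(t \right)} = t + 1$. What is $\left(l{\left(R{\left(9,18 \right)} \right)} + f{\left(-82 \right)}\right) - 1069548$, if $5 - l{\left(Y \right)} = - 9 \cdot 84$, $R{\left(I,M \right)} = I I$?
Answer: $-1062063$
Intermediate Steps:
$z{\left(t \right)} = 1 + t$
$R{\left(I,M \right)} = I^{2}$
$f{\left(S \right)} = S^{2}$ ($f{\left(S \right)} = S S + \left(1 - 1\right) = S^{2} + 0 = S^{2}$)
$l{\left(Y \right)} = 761$ ($l{\left(Y \right)} = 5 - - 9 \cdot 84 = 5 - \left(-1\right) 756 = 5 - -756 = 5 + 756 = 761$)
$\left(l{\left(R{\left(9,18 \right)} \right)} + f{\left(-82 \right)}\right) - 1069548 = \left(761 + \left(-82\right)^{2}\right) - 1069548 = \left(761 + 6724\right) - 1069548 = 7485 - 1069548 = -1062063$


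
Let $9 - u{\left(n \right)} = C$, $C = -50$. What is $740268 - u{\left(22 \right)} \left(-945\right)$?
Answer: $796023$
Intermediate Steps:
$u{\left(n \right)} = 59$ ($u{\left(n \right)} = 9 - -50 = 9 + 50 = 59$)
$740268 - u{\left(22 \right)} \left(-945\right) = 740268 - 59 \left(-945\right) = 740268 - -55755 = 740268 + 55755 = 796023$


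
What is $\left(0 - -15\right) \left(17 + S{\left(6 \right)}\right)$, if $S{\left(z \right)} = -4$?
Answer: $195$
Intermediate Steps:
$\left(0 - -15\right) \left(17 + S{\left(6 \right)}\right) = \left(0 - -15\right) \left(17 - 4\right) = \left(0 + 15\right) 13 = 15 \cdot 13 = 195$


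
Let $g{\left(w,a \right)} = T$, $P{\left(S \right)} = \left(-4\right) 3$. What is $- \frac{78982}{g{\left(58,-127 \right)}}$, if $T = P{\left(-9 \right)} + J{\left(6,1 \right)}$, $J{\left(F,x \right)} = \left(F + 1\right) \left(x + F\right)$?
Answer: $- \frac{78982}{37} \approx -2134.6$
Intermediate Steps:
$J{\left(F,x \right)} = \left(1 + F\right) \left(F + x\right)$
$P{\left(S \right)} = -12$
$T = 37$ ($T = -12 + \left(6 + 1 + 6^{2} + 6 \cdot 1\right) = -12 + \left(6 + 1 + 36 + 6\right) = -12 + 49 = 37$)
$g{\left(w,a \right)} = 37$
$- \frac{78982}{g{\left(58,-127 \right)}} = - \frac{78982}{37}$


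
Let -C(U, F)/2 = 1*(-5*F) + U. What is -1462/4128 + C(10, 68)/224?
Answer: 871/336 ≈ 2.5923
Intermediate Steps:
C(U, F) = -2*U + 10*F (C(U, F) = -2*(1*(-5*F) + U) = -2*(-5*F + U) = -2*(U - 5*F) = -2*U + 10*F)
-1462/4128 + C(10, 68)/224 = -1462/4128 + (-2*10 + 10*68)/224 = -1462*1/4128 + (-20 + 680)*(1/224) = -17/48 + 660*(1/224) = -17/48 + 165/56 = 871/336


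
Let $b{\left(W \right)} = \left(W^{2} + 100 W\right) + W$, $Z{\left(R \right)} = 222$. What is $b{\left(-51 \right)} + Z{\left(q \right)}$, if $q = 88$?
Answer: $-2328$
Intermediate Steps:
$b{\left(W \right)} = W^{2} + 101 W$
$b{\left(-51 \right)} + Z{\left(q \right)} = - 51 \left(101 - 51\right) + 222 = \left(-51\right) 50 + 222 = -2550 + 222 = -2328$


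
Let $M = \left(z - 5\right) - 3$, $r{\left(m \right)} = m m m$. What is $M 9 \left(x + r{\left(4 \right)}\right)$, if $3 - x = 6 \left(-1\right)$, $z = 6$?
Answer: $-1314$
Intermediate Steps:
$x = 9$ ($x = 3 - 6 \left(-1\right) = 3 - -6 = 3 + 6 = 9$)
$r{\left(m \right)} = m^{3}$ ($r{\left(m \right)} = m^{2} m = m^{3}$)
$M = -2$ ($M = \left(6 - 5\right) - 3 = 1 - 3 = -2$)
$M 9 \left(x + r{\left(4 \right)}\right) = \left(-2\right) 9 \left(9 + 4^{3}\right) = - 18 \left(9 + 64\right) = \left(-18\right) 73 = -1314$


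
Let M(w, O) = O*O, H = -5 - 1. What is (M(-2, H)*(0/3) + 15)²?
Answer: 225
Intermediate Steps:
H = -6
M(w, O) = O²
(M(-2, H)*(0/3) + 15)² = ((-6)²*(0/3) + 15)² = (36*(0*(⅓)) + 15)² = (36*0 + 15)² = (0 + 15)² = 15² = 225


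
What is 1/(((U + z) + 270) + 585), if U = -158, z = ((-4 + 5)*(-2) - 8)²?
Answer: 1/797 ≈ 0.0012547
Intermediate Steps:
z = 100 (z = (1*(-2) - 8)² = (-2 - 8)² = (-10)² = 100)
1/(((U + z) + 270) + 585) = 1/(((-158 + 100) + 270) + 585) = 1/((-58 + 270) + 585) = 1/(212 + 585) = 1/797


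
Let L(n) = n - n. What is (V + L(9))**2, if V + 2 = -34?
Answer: 1296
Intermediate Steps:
L(n) = 0
V = -36 (V = -2 - 34 = -36)
(V + L(9))**2 = (-36 + 0)**2 = (-36)**2 = 1296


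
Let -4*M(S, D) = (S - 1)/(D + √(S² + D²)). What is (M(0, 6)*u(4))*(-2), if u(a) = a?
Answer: -⅙ ≈ -0.16667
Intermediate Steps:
M(S, D) = -(-1 + S)/(4*(D + √(D² + S²))) (M(S, D) = -(S - 1)/(4*(D + √(S² + D²))) = -(-1 + S)/(4*(D + √(D² + S²))))
(M(0, 6)*u(4))*(-2) = (((1 - 1*0)/(4*(6 + √(6² + 0²))))*4)*(-2) = (((1 + 0)/(4*(6 + √(36 + 0))))*4)*(-2) = (((¼)*1/(6 + √36))*4)*(-2) = (((¼)*1/(6 + 6))*4)*(-2) = (((¼)*1/12)*4)*(-2) = (((¼)*(1/12)*1)*4)*(-2) = ((1/48)*4)*(-2) = (1/12)*(-2) = -⅙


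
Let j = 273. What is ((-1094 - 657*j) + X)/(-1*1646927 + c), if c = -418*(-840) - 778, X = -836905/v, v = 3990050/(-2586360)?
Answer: -28890262861/103468779585 ≈ -0.27922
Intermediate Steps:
v = -399005/258636 (v = 3990050*(-1/2586360) = -399005/258636 ≈ -1.5427)
X = 43290752316/79801 (X = -836905/(-399005/258636) = -836905*(-258636/399005) = 43290752316/79801 ≈ 5.4248e+5)
c = 350342 (c = 351120 - 778 = 350342)
((-1094 - 657*j) + X)/(-1*1646927 + c) = ((-1094 - 657*273) + 43290752316/79801)/(-1*1646927 + 350342) = ((-1094 - 179361) + 43290752316/79801)/(-1646927 + 350342) = (-180455 + 43290752316/79801)/(-1296585) = (28890262861/79801)*(-1/1296585) = -28890262861/103468779585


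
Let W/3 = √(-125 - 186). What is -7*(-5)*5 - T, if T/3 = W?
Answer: 175 - 9*I*√311 ≈ 175.0 - 158.72*I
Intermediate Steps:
W = 3*I*√311 (W = 3*√(-125 - 186) = 3*√(-311) = 3*(I*√311) = 3*I*√311 ≈ 52.906*I)
T = 9*I*√311 (T = 3*(3*I*√311) = 9*I*√311 ≈ 158.72*I)
-7*(-5)*5 - T = -7*(-5)*5 - 9*I*√311 = 35*5 - 9*I*√311 = 175 - 9*I*√311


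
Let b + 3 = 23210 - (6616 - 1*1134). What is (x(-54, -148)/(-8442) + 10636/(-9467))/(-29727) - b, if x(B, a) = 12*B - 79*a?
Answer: -21055475530421195/1187897073489 ≈ -17725.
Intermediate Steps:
x(B, a) = -79*a + 12*B
b = 17725 (b = -3 + (23210 - (6616 - 1*1134)) = -3 + (23210 - (6616 - 1134)) = -3 + (23210 - 1*5482) = -3 + (23210 - 5482) = -3 + 17728 = 17725)
(x(-54, -148)/(-8442) + 10636/(-9467))/(-29727) - b = ((-79*(-148) + 12*(-54))/(-8442) + 10636/(-9467))/(-29727) - 1*17725 = ((11692 - 648)*(-1/8442) + 10636*(-1/9467))*(-1/29727) - 17725 = (11044*(-1/8442) - 10636/9467)*(-1/29727) - 17725 = (-5522/4221 - 10636/9467)*(-1/29727) - 17725 = -97171330/39960207*(-1/29727) - 17725 = 97171330/1187897073489 - 17725 = -21055475530421195/1187897073489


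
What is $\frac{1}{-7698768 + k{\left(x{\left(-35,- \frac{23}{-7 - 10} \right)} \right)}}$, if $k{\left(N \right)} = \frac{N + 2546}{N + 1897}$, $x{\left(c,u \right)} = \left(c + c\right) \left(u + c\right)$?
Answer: $- \frac{72289}{556536156630} \approx -1.2989 \cdot 10^{-7}$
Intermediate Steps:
$x{\left(c,u \right)} = 2 c \left(c + u\right)$
$k{\left(N \right)} = \frac{2546 + N}{1897 + N}$
$\frac{1}{-7698768 + k{\left(x{\left(-35,- \frac{23}{-7 - 10} \right)} \right)}} = \frac{1}{-7698768 + \frac{2546 + 2 \left(-35\right) \left(-35 - \frac{23}{-7 - 10}\right)}{1897 + 2 \left(-35\right) \left(-35 - \frac{23}{-7 - 10}\right)}} = \frac{1}{-7698768 + \frac{2546 + 2 \left(-35\right) \left(-35 - \frac{23}{-17}\right)}{1897 + 2 \left(-35\right) \left(-35 - \frac{23}{-17}\right)}} = \frac{1}{-7698768 + \frac{2546 + 2 \left(-35\right) \left(-35 - - \frac{23}{17}\right)}{1897 + 2 \left(-35\right) \left(-35 - - \frac{23}{17}\right)}} = \frac{1}{-7698768 + \frac{2546 + 2 \left(-35\right) \left(-35 + \frac{23}{17}\right)}{1897 + 2 \left(-35\right) \left(-35 + \frac{23}{17}\right)}} = \frac{1}{-7698768 + \frac{2546 + 2 \left(-35\right) \left(- \frac{572}{17}\right)}{1897 + 2 \left(-35\right) \left(- \frac{572}{17}\right)}} = \frac{1}{-7698768 + \frac{2546 + \frac{40040}{17}}{1897 + \frac{40040}{17}}} = \frac{1}{-7698768 + \frac{1}{\frac{72289}{17}} \cdot \frac{83322}{17}} = \frac{1}{-7698768 + \frac{17}{72289} \cdot \frac{83322}{17}} = \frac{1}{-7698768 + \frac{83322}{72289}} = \frac{1}{- \frac{556536156630}{72289}} = - \frac{72289}{556536156630}$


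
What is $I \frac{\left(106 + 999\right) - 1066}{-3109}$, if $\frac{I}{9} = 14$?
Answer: $- \frac{4914}{3109} \approx -1.5806$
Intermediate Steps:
$I = 126$ ($I = 9 \cdot 14 = 126$)
$I \frac{\left(106 + 999\right) - 1066}{-3109} = 126 \frac{\left(106 + 999\right) - 1066}{-3109} = 126 \left(1105 - 1066\right) \left(- \frac{1}{3109}\right) = 126 \cdot 39 \left(- \frac{1}{3109}\right) = 126 \left(- \frac{39}{3109}\right) = - \frac{4914}{3109}$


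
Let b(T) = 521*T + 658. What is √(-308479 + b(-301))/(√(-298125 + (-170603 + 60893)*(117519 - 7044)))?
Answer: √25029769696270/808034025 ≈ 0.0061915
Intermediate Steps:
b(T) = 658 + 521*T
√(-308479 + b(-301))/(√(-298125 + (-170603 + 60893)*(117519 - 7044))) = √(-308479 + (658 + 521*(-301)))/(√(-298125 + (-170603 + 60893)*(117519 - 7044))) = √(-308479 + (658 - 156821))/(√(-298125 - 109710*110475)) = √(-308479 - 156163)/(√(-298125 - 12120212250)) = √(-464642)/(√(-12120510375)) = (I*√464642)/((15*I*√53868935)) = (I*√464642)*(-I*√53868935/808034025) = √25029769696270/808034025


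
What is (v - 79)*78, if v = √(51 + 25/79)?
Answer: -6162 + 78*√320266/79 ≈ -5603.2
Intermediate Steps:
v = √320266/79 (v = √(51 + 25*(1/79)) = √(51 + 25/79) = √(4054/79) = √320266/79 ≈ 7.1636)
(v - 79)*78 = (√320266/79 - 79)*78 = (-79 + √320266/79)*78 = -6162 + 78*√320266/79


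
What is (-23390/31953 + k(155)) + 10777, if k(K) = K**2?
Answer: 1112004916/31953 ≈ 34801.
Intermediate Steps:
(-23390/31953 + k(155)) + 10777 = (-23390/31953 + 155**2) + 10777 = (-23390*1/31953 + 24025) + 10777 = (-23390/31953 + 24025) + 10777 = 767647435/31953 + 10777 = 1112004916/31953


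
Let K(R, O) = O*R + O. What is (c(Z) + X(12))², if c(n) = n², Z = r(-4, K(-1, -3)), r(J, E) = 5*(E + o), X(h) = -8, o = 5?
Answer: 380689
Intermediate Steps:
K(R, O) = O + O*R
r(J, E) = 25 + 5*E (r(J, E) = 5*(E + 5) = 5*(5 + E) = 25 + 5*E)
Z = 25 (Z = 25 + 5*(-3*(1 - 1)) = 25 + 5*(-3*0) = 25 + 5*0 = 25 + 0 = 25)
(c(Z) + X(12))² = (25² - 8)² = (625 - 8)² = 617² = 380689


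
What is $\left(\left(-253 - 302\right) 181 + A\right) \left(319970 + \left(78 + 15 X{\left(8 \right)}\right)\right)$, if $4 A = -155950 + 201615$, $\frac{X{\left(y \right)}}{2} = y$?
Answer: $-28518043160$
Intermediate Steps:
$X{\left(y \right)} = 2 y$
$A = \frac{45665}{4}$ ($A = \frac{-155950 + 201615}{4} = \frac{1}{4} \cdot 45665 = \frac{45665}{4} \approx 11416.0$)
$\left(\left(-253 - 302\right) 181 + A\right) \left(319970 + \left(78 + 15 X{\left(8 \right)}\right)\right) = \left(\left(-253 - 302\right) 181 + \frac{45665}{4}\right) \left(319970 + \left(78 + 15 \cdot 2 \cdot 8\right)\right) = \left(\left(-555\right) 181 + \frac{45665}{4}\right) \left(319970 + \left(78 + 15 \cdot 16\right)\right) = \left(-100455 + \frac{45665}{4}\right) \left(319970 + \left(78 + 240\right)\right) = - \frac{356155 \left(319970 + 318\right)}{4} = \left(- \frac{356155}{4}\right) 320288 = -28518043160$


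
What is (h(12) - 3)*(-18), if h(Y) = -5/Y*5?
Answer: 183/2 ≈ 91.500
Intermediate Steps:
h(Y) = -25/Y
(h(12) - 3)*(-18) = (-25/12 - 3)*(-18) = -61/12*(-18) = 183/2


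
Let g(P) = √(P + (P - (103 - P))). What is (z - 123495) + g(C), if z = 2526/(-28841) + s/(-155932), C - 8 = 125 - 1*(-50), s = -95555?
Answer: -555383651090417/4497234812 + √446 ≈ -1.2347e+5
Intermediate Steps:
C = 183 (C = 8 + (125 - 1*(-50)) = 8 + (125 + 50) = 8 + 175 = 183)
z = 2362017523/4497234812 (z = 2526/(-28841) - 95555/(-155932) = 2526*(-1/28841) - 95555*(-1/155932) = -2526/28841 + 95555/155932 = 2362017523/4497234812 ≈ 0.52522)
g(P) = √(-103 + 3*P) (g(P) = √(P + (P + (-103 + P))) = √(P + (-103 + 2*P)) = √(-103 + 3*P))
(z - 123495) + g(C) = (2362017523/4497234812 - 123495) + √(-103 + 3*183) = -555383651090417/4497234812 + √(-103 + 549) = -555383651090417/4497234812 + √446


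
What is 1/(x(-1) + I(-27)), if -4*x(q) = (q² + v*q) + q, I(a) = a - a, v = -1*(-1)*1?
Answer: 4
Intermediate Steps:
v = 1 (v = 1*1 = 1)
I(a) = 0
x(q) = -q/2 - q²/4 (x(q) = -((q² + 1*q) + q)/4 = -((q² + q) + q)/4 = -((q + q²) + q)/4 = -(q² + 2*q)/4 = -q/2 - q²/4)
1/(x(-1) + I(-27)) = 1/(-¼*(-1)*(2 - 1) + 0) = 1/(-¼*(-1)*1 + 0) = 1/(¼ + 0) = 1/(¼) = 4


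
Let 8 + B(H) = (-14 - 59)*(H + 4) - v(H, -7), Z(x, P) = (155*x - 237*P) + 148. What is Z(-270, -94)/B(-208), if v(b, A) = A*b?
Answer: -4856/3357 ≈ -1.4465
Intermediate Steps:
Z(x, P) = 148 - 237*P + 155*x (Z(x, P) = (-237*P + 155*x) + 148 = 148 - 237*P + 155*x)
B(H) = -300 - 66*H (B(H) = -8 + ((-14 - 59)*(H + 4) - (-7)*H) = -8 + (-73*(4 + H) + 7*H) = -8 + ((-292 - 73*H) + 7*H) = -8 + (-292 - 66*H) = -300 - 66*H)
Z(-270, -94)/B(-208) = (148 - 237*(-94) + 155*(-270))/(-300 - 66*(-208)) = (148 + 22278 - 41850)/(-300 + 13728) = -19424/13428 = -19424*1/13428 = -4856/3357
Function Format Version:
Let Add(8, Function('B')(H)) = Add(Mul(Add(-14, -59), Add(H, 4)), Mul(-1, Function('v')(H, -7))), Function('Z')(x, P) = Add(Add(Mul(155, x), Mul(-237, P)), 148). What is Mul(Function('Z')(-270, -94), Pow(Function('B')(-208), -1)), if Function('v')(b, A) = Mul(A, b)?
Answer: Rational(-4856, 3357) ≈ -1.4465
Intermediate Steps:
Function('Z')(x, P) = Add(148, Mul(-237, P), Mul(155, x)) (Function('Z')(x, P) = Add(Add(Mul(-237, P), Mul(155, x)), 148) = Add(148, Mul(-237, P), Mul(155, x)))
Function('B')(H) = Add(-300, Mul(-66, H)) (Function('B')(H) = Add(-8, Add(Mul(Add(-14, -59), Add(H, 4)), Mul(-1, Mul(-7, H)))) = Add(-8, Add(Mul(-73, Add(4, H)), Mul(7, H))) = Add(-8, Add(Add(-292, Mul(-73, H)), Mul(7, H))) = Add(-8, Add(-292, Mul(-66, H))) = Add(-300, Mul(-66, H)))
Mul(Function('Z')(-270, -94), Pow(Function('B')(-208), -1)) = Mul(Add(148, Mul(-237, -94), Mul(155, -270)), Pow(Add(-300, Mul(-66, -208)), -1)) = Mul(Add(148, 22278, -41850), Pow(Add(-300, 13728), -1)) = Mul(-19424, Pow(13428, -1)) = Mul(-19424, Rational(1, 13428)) = Rational(-4856, 3357)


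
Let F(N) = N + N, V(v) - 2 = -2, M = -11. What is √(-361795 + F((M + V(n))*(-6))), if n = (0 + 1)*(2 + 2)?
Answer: I*√361663 ≈ 601.38*I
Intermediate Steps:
n = 4 (n = 1*4 = 4)
V(v) = 0 (V(v) = 2 - 2 = 0)
F(N) = 2*N
√(-361795 + F((M + V(n))*(-6))) = √(-361795 + 2*((-11 + 0)*(-6))) = √(-361795 + 2*(-11*(-6))) = √(-361795 + 2*66) = √(-361795 + 132) = √(-361663) = I*√361663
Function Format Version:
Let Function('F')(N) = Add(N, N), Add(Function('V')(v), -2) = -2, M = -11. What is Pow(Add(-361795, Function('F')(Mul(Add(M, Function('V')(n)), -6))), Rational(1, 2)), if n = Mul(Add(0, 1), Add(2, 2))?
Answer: Mul(I, Pow(361663, Rational(1, 2))) ≈ Mul(601.38, I)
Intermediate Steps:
n = 4 (n = Mul(1, 4) = 4)
Function('V')(v) = 0 (Function('V')(v) = Add(2, -2) = 0)
Function('F')(N) = Mul(2, N)
Pow(Add(-361795, Function('F')(Mul(Add(M, Function('V')(n)), -6))), Rational(1, 2)) = Pow(Add(-361795, Mul(2, Mul(Add(-11, 0), -6))), Rational(1, 2)) = Pow(Add(-361795, Mul(2, Mul(-11, -6))), Rational(1, 2)) = Pow(Add(-361795, Mul(2, 66)), Rational(1, 2)) = Pow(Add(-361795, 132), Rational(1, 2)) = Pow(-361663, Rational(1, 2)) = Mul(I, Pow(361663, Rational(1, 2)))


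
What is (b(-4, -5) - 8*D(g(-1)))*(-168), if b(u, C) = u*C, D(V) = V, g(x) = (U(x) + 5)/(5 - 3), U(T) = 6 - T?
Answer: 4704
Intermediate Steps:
g(x) = 11/2 - x/2 (g(x) = ((6 - x) + 5)/(5 - 3) = (11 - x)/2 = (11 - x)*(½) = 11/2 - x/2)
b(u, C) = C*u
(b(-4, -5) - 8*D(g(-1)))*(-168) = (-5*(-4) - 8*(11/2 - ½*(-1)))*(-168) = (20 - 8*(11/2 + ½))*(-168) = (20 - 8*6)*(-168) = (20 - 48)*(-168) = -28*(-168) = 4704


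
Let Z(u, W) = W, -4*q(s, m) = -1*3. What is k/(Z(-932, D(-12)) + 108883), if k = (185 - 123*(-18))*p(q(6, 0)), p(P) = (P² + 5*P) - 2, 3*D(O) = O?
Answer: 88763/1742064 ≈ 0.050953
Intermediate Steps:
D(O) = O/3
q(s, m) = ¾ (q(s, m) = -(-1)*3/4 = -¼*(-3) = ¾)
p(P) = -2 + P² + 5*P
k = 88763/16 (k = (185 - 123*(-18))*(-2 + (¾)² + 5*(¾)) = (185 + 2214)*(-2 + 9/16 + 15/4) = 2399*(37/16) = 88763/16 ≈ 5547.7)
k/(Z(-932, D(-12)) + 108883) = 88763/(16*((⅓)*(-12) + 108883)) = 88763/(16*(-4 + 108883)) = (88763/16)/108879 = (88763/16)*(1/108879) = 88763/1742064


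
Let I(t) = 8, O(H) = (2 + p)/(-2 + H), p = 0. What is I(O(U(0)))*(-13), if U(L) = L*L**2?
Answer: -104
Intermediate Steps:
U(L) = L**3
O(H) = 2/(-2 + H) (O(H) = (2 + 0)/(-2 + H) = 2/(-2 + H))
I(O(U(0)))*(-13) = 8*(-13) = -104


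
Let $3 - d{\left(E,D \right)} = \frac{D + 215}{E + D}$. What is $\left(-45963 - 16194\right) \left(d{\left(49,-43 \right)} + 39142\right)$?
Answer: $-2431353931$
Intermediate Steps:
$d{\left(E,D \right)} = 3 - \frac{215 + D}{D + E}$ ($d{\left(E,D \right)} = 3 - \frac{D + 215}{E + D} = 3 - \frac{215 + D}{D + E}$)
$\left(-45963 - 16194\right) \left(d{\left(49,-43 \right)} + 39142\right) = \left(-45963 - 16194\right) \left(\frac{-215 + 2 \left(-43\right) + 3 \cdot 49}{-43 + 49} + 39142\right) = - 62157 \left(\frac{-215 - 86 + 147}{6} + 39142\right) = - 62157 \left(\frac{1}{6} \left(-154\right) + 39142\right) = - 62157 \left(- \frac{77}{3} + 39142\right) = \left(-62157\right) \frac{117349}{3} = -2431353931$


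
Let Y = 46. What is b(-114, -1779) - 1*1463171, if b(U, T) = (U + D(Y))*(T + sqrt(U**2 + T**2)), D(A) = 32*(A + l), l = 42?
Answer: -6270029 + 8106*sqrt(353093) ≈ -1.4533e+6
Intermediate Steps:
D(A) = 1344 + 32*A (D(A) = 32*(A + 42) = 32*(42 + A) = 1344 + 32*A)
b(U, T) = (2816 + U)*(T + sqrt(T**2 + U**2)) (b(U, T) = (U + (1344 + 32*46))*(T + sqrt(U**2 + T**2)) = (U + (1344 + 1472))*(T + sqrt(T**2 + U**2)) = (U + 2816)*(T + sqrt(T**2 + U**2)) = (2816 + U)*(T + sqrt(T**2 + U**2)))
b(-114, -1779) - 1*1463171 = (2816*(-1779) + 2816*sqrt((-1779)**2 + (-114)**2) - 1779*(-114) - 114*sqrt((-1779)**2 + (-114)**2)) - 1*1463171 = (-5009664 + 2816*sqrt(3164841 + 12996) + 202806 - 114*sqrt(3164841 + 12996)) - 1463171 = (-5009664 + 2816*sqrt(3177837) + 202806 - 342*sqrt(353093)) - 1463171 = (-5009664 + 2816*(3*sqrt(353093)) + 202806 - 342*sqrt(353093)) - 1463171 = (-5009664 + 8448*sqrt(353093) + 202806 - 342*sqrt(353093)) - 1463171 = (-4806858 + 8106*sqrt(353093)) - 1463171 = -6270029 + 8106*sqrt(353093)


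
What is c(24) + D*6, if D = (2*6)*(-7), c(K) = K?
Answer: -480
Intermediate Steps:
D = -84 (D = 12*(-7) = -84)
c(24) + D*6 = 24 - 84*6 = 24 - 504 = -480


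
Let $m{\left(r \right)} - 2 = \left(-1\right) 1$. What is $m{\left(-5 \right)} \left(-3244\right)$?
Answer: $-3244$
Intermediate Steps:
$m{\left(r \right)} = 1$ ($m{\left(r \right)} = 2 - 1 = 1$)
$m{\left(-5 \right)} \left(-3244\right) = 1 \left(-3244\right) = -3244$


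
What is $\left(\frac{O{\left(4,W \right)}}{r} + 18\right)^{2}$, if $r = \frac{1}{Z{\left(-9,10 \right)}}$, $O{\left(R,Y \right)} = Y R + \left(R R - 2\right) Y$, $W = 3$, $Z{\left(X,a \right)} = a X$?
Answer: $23444964$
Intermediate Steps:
$Z{\left(X,a \right)} = X a$
$O{\left(R,Y \right)} = R Y + Y \left(-2 + R^{2}\right)$ ($O{\left(R,Y \right)} = R Y + \left(R^{2} - 2\right) Y = R Y + \left(-2 + R^{2}\right) Y = R Y + Y \left(-2 + R^{2}\right)$)
$r = - \frac{1}{90}$ ($r = \frac{1}{\left(-9\right) 10} = \frac{1}{-90} = - \frac{1}{90} \approx -0.011111$)
$\left(\frac{O{\left(4,W \right)}}{r} + 18\right)^{2} = \left(\frac{3 \left(-2 + 4 + 4^{2}\right)}{- \frac{1}{90}} + 18\right)^{2} = \left(3 \left(-2 + 4 + 16\right) \left(-90\right) + 18\right)^{2} = \left(3 \cdot 18 \left(-90\right) + 18\right)^{2} = \left(54 \left(-90\right) + 18\right)^{2} = \left(-4860 + 18\right)^{2} = \left(-4842\right)^{2} = 23444964$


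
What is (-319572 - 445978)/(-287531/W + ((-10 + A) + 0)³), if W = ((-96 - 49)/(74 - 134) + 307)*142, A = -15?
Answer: 201816587650/4120834561 ≈ 48.975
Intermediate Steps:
W = 263623/6 (W = (-145/(-60) + 307)*142 = (-145*(-1/60) + 307)*142 = (29/12 + 307)*142 = (3713/12)*142 = 263623/6 ≈ 43937.)
(-319572 - 445978)/(-287531/W + ((-10 + A) + 0)³) = (-319572 - 445978)/(-287531/263623/6 + ((-10 - 15) + 0)³) = -765550/(-287531*6/263623 + (-25 + 0)³) = -765550/(-1725186/263623 + (-25)³) = -765550/(-1725186/263623 - 15625) = -765550/(-4120834561/263623) = -765550*(-263623/4120834561) = 201816587650/4120834561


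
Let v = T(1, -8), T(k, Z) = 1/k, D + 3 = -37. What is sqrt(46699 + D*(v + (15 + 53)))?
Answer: sqrt(43939) ≈ 209.62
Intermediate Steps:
D = -40 (D = -3 - 37 = -40)
v = 1 (v = 1/1 = 1)
sqrt(46699 + D*(v + (15 + 53))) = sqrt(46699 - 40*(1 + (15 + 53))) = sqrt(46699 - 40*(1 + 68)) = sqrt(46699 - 40*69) = sqrt(46699 - 2760) = sqrt(43939)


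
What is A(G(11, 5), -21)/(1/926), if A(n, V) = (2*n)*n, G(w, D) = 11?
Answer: 224092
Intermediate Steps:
A(n, V) = 2*n**2
A(G(11, 5), -21)/(1/926) = (2*11**2)/(1/926) = (2*121)/(1/926) = 242*926 = 224092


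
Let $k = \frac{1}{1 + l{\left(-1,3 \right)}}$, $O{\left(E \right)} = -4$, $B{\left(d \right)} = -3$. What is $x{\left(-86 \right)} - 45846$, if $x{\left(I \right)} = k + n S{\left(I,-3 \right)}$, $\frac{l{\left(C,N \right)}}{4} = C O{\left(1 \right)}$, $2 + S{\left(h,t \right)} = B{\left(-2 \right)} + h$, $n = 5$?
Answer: $- \frac{787116}{17} \approx -46301.0$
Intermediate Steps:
$S{\left(h,t \right)} = -5 + h$ ($S{\left(h,t \right)} = -2 + \left(-3 + h\right) = -5 + h$)
$l{\left(C,N \right)} = - 16 C$ ($l{\left(C,N \right)} = 4 C \left(-4\right) = 4 \left(- 4 C\right) = - 16 C$)
$k = \frac{1}{17}$ ($k = \frac{1}{1 - -16} = \frac{1}{1 + 16} = \frac{1}{17} \approx 0.058824$)
$x{\left(I \right)} = - \frac{424}{17} + 5 I$ ($x{\left(I \right)} = \frac{1}{17} + 5 \left(-5 + I\right) = \frac{1}{17} + \left(-25 + 5 I\right) = - \frac{424}{17} + 5 I$)
$x{\left(-86 \right)} - 45846 = \left(- \frac{424}{17} + 5 \left(-86\right)\right) - 45846 = \left(- \frac{424}{17} - 430\right) - 45846 = - \frac{7734}{17} - 45846 = - \frac{787116}{17}$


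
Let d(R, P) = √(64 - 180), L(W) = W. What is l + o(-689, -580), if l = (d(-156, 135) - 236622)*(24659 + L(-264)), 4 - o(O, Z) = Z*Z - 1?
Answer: -5772730085 + 48790*I*√29 ≈ -5.7727e+9 + 2.6274e+5*I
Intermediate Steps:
o(O, Z) = 5 - Z² (o(O, Z) = 4 - (Z*Z - 1) = 4 - (Z² - 1) = 4 - (-1 + Z²) = 4 + (1 - Z²) = 5 - Z²)
d(R, P) = 2*I*√29 (d(R, P) = √(-116) = 2*I*√29)
l = -5772393690 + 48790*I*√29 (l = (2*I*√29 - 236622)*(24659 - 264) = (-236622 + 2*I*√29)*24395 = -5772393690 + 48790*I*√29 ≈ -5.7724e+9 + 2.6274e+5*I)
l + o(-689, -580) = (-5772393690 + 48790*I*√29) + (5 - 1*(-580)²) = (-5772393690 + 48790*I*√29) + (5 - 1*336400) = (-5772393690 + 48790*I*√29) + (5 - 336400) = (-5772393690 + 48790*I*√29) - 336395 = -5772730085 + 48790*I*√29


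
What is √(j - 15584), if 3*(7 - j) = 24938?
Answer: I*√215007/3 ≈ 154.56*I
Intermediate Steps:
j = -24917/3 (j = 7 - ⅓*24938 = 7 - 24938/3 = -24917/3 ≈ -8305.7)
√(j - 15584) = √(-24917/3 - 15584) = √(-71669/3) = I*√215007/3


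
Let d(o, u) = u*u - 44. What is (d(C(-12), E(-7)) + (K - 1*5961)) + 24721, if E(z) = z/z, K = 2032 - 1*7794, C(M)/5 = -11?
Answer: 12955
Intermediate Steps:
C(M) = -55 (C(M) = 5*(-11) = -55)
K = -5762 (K = 2032 - 7794 = -5762)
E(z) = 1
d(o, u) = -44 + u² (d(o, u) = u² - 44 = -44 + u²)
(d(C(-12), E(-7)) + (K - 1*5961)) + 24721 = ((-44 + 1²) + (-5762 - 1*5961)) + 24721 = ((-44 + 1) + (-5762 - 5961)) + 24721 = (-43 - 11723) + 24721 = -11766 + 24721 = 12955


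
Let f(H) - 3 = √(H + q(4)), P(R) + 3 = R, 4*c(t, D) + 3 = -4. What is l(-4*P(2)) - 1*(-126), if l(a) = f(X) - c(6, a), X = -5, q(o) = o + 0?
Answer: 523/4 + I ≈ 130.75 + 1.0*I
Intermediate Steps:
q(o) = o
c(t, D) = -7/4 (c(t, D) = -¾ + (¼)*(-4) = -¾ - 1 = -7/4)
P(R) = -3 + R
f(H) = 3 + √(4 + H) (f(H) = 3 + √(H + 4) = 3 + √(4 + H))
l(a) = 19/4 + I (l(a) = (3 + √(4 - 5)) - 1*(-7/4) = (3 + √(-1)) + 7/4 = (3 + I) + 7/4 = 19/4 + I)
l(-4*P(2)) - 1*(-126) = (19/4 + I) - 1*(-126) = (19/4 + I) + 126 = 523/4 + I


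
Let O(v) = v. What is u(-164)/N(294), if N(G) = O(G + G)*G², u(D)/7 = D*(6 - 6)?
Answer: 0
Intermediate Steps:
u(D) = 0 (u(D) = 7*(D*(6 - 6)) = 7*(D*0) = 7*0 = 0)
N(G) = 2*G³ (N(G) = (G + G)*G² = (2*G)*G² = 2*G³)
u(-164)/N(294) = 0/((2*294³)) = 0/((2*25412184)) = 0/50824368 = 0*(1/50824368) = 0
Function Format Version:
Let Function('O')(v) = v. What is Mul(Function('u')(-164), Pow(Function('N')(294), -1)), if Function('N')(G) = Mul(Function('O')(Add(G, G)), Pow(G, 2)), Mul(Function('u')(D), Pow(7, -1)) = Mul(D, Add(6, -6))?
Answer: 0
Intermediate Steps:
Function('u')(D) = 0 (Function('u')(D) = Mul(7, Mul(D, Add(6, -6))) = Mul(7, Mul(D, 0)) = Mul(7, 0) = 0)
Function('N')(G) = Mul(2, Pow(G, 3)) (Function('N')(G) = Mul(Add(G, G), Pow(G, 2)) = Mul(Mul(2, G), Pow(G, 2)) = Mul(2, Pow(G, 3)))
Mul(Function('u')(-164), Pow(Function('N')(294), -1)) = Mul(0, Pow(Mul(2, Pow(294, 3)), -1)) = Mul(0, Pow(Mul(2, 25412184), -1)) = Mul(0, Pow(50824368, -1)) = Mul(0, Rational(1, 50824368)) = 0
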